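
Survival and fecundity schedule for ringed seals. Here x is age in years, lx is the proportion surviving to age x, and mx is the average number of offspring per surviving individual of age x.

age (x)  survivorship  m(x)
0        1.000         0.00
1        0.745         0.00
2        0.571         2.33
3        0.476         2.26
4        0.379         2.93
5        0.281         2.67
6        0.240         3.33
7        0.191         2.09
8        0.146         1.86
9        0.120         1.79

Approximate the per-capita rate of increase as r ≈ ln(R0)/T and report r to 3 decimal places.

0.412

R0 = Σ lx·mx = 0 + 0 + 1.33043 + 1.07576 + 1.11047 + 0.75027 + 0.7992 + 0.39919 + 0.27156 + 0.2148 = 5.95168
Σ x·lx·mx = 25.77658; T = 25.77658/5.95168 = 4.33098…
r ≈ ln(R0)/T = ln(5.95168)/4.33098… = 0.41184… → 0.412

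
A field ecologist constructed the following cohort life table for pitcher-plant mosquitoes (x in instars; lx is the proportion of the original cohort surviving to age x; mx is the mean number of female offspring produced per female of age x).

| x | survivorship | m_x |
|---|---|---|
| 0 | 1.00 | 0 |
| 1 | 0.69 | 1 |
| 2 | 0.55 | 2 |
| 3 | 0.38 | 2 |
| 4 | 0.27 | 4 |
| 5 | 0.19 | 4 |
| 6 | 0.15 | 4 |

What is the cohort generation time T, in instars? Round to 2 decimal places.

3.38

lx·mx: 0, 0.69, 1.1, 0.76, 1.08, 0.76, 0.6 → R0 = 4.99
x·lx·mx: 0, 0.69, 2.2, 2.28, 4.32, 3.8, 3.6 → Σ = 16.89
T = 16.89 / 4.99 = 3.38477… → 3.38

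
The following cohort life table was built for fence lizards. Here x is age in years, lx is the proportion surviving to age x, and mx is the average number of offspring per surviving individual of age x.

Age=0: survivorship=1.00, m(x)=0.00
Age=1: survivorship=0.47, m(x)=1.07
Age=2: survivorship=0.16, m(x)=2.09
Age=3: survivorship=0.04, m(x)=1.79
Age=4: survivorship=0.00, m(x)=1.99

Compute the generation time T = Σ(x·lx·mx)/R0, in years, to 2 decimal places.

lx·mx: 0, 0.5029, 0.3344, 0.0716, 0 → R0 = 0.9089
x·lx·mx: 0, 0.5029, 0.6688, 0.2148, 0 → Σ = 1.3865
T = 1.3865 / 0.9089 = 1.52547… → 1.53

1.53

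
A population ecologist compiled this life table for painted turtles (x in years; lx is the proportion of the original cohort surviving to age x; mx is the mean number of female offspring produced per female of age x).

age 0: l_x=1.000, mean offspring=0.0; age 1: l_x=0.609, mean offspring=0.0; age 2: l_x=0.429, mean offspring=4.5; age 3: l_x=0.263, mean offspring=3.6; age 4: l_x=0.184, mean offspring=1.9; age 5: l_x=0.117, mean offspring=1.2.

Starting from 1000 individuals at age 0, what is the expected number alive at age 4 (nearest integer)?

Expected survivors = N0 · l_4 = 1000 × 0.184 = 184 → 184

184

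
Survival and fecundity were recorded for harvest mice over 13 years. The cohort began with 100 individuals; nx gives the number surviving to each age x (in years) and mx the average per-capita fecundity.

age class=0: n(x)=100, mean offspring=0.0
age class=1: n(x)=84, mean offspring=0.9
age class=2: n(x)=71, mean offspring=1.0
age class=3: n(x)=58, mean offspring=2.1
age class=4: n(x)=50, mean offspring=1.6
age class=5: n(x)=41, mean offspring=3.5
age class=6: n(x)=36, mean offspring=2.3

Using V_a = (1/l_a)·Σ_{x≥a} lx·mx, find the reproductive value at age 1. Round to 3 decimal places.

6.842

lx = nx/n0 = nx/100: 1, 0.84, 0.71, 0.58, 0.5, 0.41, 0.36
lx·mx for x ≥ 1: 0.756, 0.71, 1.218, 0.8, 1.435, 0.828 → sum = 5.747
V_1 = 5.747 / l_1 = 5.747 / 0.84 = 6.841667… → 6.842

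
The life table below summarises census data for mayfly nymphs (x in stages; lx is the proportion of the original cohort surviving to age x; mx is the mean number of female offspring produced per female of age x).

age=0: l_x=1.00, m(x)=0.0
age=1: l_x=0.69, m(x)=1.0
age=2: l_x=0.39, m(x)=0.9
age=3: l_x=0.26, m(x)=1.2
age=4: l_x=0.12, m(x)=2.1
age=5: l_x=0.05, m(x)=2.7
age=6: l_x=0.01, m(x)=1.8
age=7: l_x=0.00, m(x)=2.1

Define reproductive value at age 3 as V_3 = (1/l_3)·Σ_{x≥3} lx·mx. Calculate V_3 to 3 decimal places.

lx·mx for x ≥ 3: 0.312, 0.252, 0.135, 0.018, 0 → sum = 0.717
V_3 = 0.717 / l_3 = 0.717 / 0.26 = 2.757692… → 2.758

2.758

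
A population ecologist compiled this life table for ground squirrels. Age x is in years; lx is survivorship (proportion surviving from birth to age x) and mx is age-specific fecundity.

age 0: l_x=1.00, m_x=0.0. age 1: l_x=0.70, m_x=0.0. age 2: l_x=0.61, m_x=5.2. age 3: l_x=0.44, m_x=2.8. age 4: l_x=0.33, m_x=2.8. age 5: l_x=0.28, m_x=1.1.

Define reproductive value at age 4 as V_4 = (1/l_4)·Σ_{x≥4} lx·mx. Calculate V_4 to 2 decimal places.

3.73

lx·mx for x ≥ 4: 0.924, 0.308 → sum = 1.232
V_4 = 1.232 / l_4 = 1.232 / 0.33 = 3.733333… → 3.73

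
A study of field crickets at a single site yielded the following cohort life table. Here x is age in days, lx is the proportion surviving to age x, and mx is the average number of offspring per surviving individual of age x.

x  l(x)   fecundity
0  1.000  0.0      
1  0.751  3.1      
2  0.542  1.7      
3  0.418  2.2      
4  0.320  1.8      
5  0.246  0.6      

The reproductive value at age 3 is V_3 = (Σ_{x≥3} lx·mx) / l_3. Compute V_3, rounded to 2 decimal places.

3.93

lx·mx for x ≥ 3: 0.9196, 0.576, 0.1476 → sum = 1.6432
V_3 = 1.6432 / l_3 = 1.6432 / 0.418 = 3.9311… → 3.93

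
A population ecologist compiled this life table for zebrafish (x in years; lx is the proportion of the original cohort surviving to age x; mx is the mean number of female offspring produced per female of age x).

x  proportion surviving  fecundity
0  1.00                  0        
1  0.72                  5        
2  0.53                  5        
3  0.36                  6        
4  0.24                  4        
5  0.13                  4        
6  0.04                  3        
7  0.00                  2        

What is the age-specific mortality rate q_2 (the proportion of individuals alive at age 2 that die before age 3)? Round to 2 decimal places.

q_2 = (l_2 − l_3) / l_2 = (0.53 − 0.36) / 0.53
     = 0.17 / 0.53 = 0.320755… → 0.32

0.32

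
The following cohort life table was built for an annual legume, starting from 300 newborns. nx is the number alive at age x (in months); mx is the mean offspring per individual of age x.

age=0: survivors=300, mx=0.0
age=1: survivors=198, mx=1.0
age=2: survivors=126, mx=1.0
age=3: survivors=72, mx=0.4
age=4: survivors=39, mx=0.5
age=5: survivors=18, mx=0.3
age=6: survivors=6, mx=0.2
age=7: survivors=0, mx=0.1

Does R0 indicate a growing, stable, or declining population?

lx = nx/n0 = nx/300: 1, 0.66, 0.42, 0.24, 0.13, 0.06, 0.02, 0
R0 = Σ lx·mx = 0 + 0.66 + 0.42 + 0.096 + 0.065 + 0.018 + 0.004 + 0 = 1.263
R0 > 1, so the population is growing.

growing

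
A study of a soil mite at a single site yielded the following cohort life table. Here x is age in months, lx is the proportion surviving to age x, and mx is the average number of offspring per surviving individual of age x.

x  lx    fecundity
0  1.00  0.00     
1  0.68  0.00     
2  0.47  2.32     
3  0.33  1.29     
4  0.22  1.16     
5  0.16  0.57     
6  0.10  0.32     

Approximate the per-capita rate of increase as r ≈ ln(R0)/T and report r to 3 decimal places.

0.236

R0 = Σ lx·mx = 0 + 0 + 1.0904 + 0.4257 + 0.2552 + 0.0912 + 0.032 = 1.8945
Σ x·lx·mx = 5.1267; T = 5.1267/1.8945 = 2.7061…
r ≈ ln(R0)/T = ln(1.8945)/2.7061… = 0.23612… → 0.236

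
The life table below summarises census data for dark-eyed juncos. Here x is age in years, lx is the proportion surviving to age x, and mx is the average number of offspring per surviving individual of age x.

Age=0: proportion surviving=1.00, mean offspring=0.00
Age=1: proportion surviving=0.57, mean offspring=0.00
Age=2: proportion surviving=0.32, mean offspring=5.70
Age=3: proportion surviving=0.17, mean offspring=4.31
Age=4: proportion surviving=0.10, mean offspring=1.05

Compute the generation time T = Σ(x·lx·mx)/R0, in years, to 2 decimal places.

2.35

lx·mx: 0, 0, 1.824, 0.7327, 0.105 → R0 = 2.6617
x·lx·mx: 0, 0, 3.648, 2.1981, 0.42 → Σ = 6.2661
T = 6.2661 / 2.6617 = 2.354172… → 2.35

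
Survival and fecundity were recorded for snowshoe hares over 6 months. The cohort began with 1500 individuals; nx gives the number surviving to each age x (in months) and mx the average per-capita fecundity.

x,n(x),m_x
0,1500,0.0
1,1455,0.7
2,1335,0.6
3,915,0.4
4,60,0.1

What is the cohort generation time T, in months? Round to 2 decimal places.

lx = nx/n0 = nx/1500: 1, 0.97, 0.89, 0.61, 0.04
lx·mx: 0, 0.679, 0.534, 0.244, 0.004 → R0 = 1.461
x·lx·mx: 0, 0.679, 1.068, 0.732, 0.016 → Σ = 2.495
T = 2.495 / 1.461 = 1.707734… → 1.71

1.71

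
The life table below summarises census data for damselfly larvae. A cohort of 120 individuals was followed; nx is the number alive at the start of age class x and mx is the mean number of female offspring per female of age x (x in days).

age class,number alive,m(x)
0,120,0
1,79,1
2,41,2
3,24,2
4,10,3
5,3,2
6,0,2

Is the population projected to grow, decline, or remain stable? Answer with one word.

growing

lx = nx/n0 = nx/120: 1, 0.65833…, 0.34167…, 0.2, 0.08333…, 0.025, 0
R0 = Σ lx·mx = 0 + 0.658333… + 0.683333… + 0.4 + 0.25… + 0.05 + 0 = 2.041667…
R0 > 1, so the population is growing.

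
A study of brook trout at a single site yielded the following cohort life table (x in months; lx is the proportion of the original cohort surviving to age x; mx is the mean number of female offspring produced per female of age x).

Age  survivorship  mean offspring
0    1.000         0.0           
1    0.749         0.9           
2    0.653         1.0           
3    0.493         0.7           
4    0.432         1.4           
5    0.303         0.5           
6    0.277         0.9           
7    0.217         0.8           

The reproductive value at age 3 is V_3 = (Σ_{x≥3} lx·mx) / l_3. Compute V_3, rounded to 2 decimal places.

lx·mx for x ≥ 3: 0.3451, 0.6048, 0.1515, 0.2493, 0.1736 → sum = 1.5243
V_3 = 1.5243 / l_3 = 1.5243 / 0.493 = 3.091886… → 3.09

3.09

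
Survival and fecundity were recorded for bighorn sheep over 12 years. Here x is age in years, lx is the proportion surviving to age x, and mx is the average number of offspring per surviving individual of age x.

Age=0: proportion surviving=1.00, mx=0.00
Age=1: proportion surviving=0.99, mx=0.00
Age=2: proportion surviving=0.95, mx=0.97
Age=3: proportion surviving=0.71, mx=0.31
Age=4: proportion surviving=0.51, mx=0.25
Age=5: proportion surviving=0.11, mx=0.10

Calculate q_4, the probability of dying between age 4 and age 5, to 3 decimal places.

q_4 = (l_4 − l_5) / l_4 = (0.51 − 0.11) / 0.51
     = 0.4 / 0.51 = 0.784314… → 0.784

0.784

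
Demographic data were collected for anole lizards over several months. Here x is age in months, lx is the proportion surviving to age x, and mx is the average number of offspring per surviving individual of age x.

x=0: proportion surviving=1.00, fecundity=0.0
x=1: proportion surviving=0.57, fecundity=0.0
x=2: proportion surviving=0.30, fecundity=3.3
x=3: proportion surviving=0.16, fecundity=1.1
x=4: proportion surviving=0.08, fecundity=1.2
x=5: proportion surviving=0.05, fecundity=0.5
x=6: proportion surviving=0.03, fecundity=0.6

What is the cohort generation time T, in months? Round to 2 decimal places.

2.39

lx·mx: 0, 0, 0.99, 0.176, 0.096, 0.025, 0.018 → R0 = 1.305
x·lx·mx: 0, 0, 1.98, 0.528, 0.384, 0.125, 0.108 → Σ = 3.125
T = 3.125 / 1.305 = 2.394636… → 2.39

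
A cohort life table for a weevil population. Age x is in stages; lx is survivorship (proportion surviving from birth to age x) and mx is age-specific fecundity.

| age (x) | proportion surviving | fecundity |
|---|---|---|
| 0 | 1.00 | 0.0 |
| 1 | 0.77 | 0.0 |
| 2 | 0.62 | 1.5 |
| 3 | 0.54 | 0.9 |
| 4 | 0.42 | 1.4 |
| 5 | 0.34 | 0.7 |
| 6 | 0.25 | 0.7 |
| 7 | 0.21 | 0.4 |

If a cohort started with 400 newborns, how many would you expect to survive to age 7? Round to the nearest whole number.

Expected survivors = N0 · l_7 = 400 × 0.21 = 84 → 84

84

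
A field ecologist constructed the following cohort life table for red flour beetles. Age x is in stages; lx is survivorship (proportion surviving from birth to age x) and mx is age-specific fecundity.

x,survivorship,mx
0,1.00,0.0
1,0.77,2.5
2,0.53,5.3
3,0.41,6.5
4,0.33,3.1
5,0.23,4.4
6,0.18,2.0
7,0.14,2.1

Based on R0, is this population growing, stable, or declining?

R0 = Σ lx·mx = 0 + 1.925 + 2.809 + 2.665 + 1.023 + 1.012 + 0.36 + 0.294 = 10.088
R0 > 1, so the population is growing.

growing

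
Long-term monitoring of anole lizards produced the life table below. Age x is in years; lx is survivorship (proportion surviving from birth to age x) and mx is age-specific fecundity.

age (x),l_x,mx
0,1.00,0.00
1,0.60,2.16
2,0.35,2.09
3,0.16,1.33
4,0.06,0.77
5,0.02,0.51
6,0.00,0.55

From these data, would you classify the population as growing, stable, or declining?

growing

R0 = Σ lx·mx = 0 + 1.296 + 0.7315 + 0.2128 + 0.0462 + 0.0102 + 0 = 2.2967
R0 > 1, so the population is growing.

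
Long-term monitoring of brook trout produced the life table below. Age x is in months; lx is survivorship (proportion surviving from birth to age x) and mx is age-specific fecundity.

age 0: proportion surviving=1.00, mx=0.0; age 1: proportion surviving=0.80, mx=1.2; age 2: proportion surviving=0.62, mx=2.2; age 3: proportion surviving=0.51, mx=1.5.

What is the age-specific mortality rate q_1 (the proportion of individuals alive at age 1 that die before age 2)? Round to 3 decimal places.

0.225

q_1 = (l_1 − l_2) / l_1 = (0.8 − 0.62) / 0.8
     = 0.18 / 0.8 = 0.225 → 0.225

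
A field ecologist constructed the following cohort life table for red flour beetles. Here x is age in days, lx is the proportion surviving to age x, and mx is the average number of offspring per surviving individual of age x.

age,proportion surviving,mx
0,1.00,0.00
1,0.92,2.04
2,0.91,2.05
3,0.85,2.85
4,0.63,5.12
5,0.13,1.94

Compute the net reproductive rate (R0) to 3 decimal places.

lx·mx by age: 0, 1.8768, 1.8655, 2.4225, 3.2256, 0.2522
R0 = Σ lx·mx = 9.6426 → 9.643

9.643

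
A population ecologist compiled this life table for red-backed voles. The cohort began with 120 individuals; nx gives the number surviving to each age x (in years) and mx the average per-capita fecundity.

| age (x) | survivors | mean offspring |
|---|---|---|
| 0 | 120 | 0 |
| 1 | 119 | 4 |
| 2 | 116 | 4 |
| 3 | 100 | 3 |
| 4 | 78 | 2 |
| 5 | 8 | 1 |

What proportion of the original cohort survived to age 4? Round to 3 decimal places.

l_4 = n_4/n_0 = 78/120 = 0.65 → 0.650

0.650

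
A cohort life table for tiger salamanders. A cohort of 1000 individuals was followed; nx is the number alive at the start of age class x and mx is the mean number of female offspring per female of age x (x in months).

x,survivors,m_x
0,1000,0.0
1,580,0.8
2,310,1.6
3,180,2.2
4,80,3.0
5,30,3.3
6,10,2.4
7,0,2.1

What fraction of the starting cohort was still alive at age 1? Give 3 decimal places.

0.580

l_1 = n_1/n_0 = 580/1000 = 0.58 → 0.580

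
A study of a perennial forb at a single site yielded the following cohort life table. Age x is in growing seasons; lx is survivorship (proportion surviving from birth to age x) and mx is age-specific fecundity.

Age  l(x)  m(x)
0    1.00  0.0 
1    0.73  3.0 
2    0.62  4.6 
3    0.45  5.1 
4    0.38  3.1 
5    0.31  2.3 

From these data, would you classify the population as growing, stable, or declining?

growing

R0 = Σ lx·mx = 0 + 2.19 + 2.852 + 2.295 + 1.178 + 0.713 = 9.228
R0 > 1, so the population is growing.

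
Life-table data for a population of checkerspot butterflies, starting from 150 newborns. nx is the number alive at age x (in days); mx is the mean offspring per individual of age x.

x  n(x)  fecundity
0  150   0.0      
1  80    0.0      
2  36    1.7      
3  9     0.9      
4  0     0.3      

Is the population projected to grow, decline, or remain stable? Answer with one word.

lx = nx/n0 = nx/150: 1, 0.53333…, 0.24, 0.06, 0
R0 = Σ lx·mx = 0 + 0 + 0.408 + 0.054 + 0 = 0.462…
R0 < 1, so the population is declining.

declining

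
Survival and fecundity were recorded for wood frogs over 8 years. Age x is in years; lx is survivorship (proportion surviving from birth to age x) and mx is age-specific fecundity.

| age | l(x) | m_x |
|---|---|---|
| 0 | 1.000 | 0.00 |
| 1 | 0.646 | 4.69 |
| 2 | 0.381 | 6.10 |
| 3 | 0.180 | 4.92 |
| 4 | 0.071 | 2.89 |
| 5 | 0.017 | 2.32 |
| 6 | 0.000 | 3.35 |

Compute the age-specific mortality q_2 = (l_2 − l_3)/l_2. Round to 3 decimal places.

q_2 = (l_2 − l_3) / l_2 = (0.381 − 0.18) / 0.381
     = 0.201 / 0.381 = 0.527559… → 0.528

0.528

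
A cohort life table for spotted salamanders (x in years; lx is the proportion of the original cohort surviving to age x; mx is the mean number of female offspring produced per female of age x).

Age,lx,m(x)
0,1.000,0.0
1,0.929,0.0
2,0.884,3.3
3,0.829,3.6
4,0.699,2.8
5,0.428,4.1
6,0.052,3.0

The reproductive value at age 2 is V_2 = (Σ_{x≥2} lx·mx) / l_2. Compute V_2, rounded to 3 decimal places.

lx·mx for x ≥ 2: 2.9172, 2.9844, 1.9572, 1.7548, 0.156 → sum = 9.7696
V_2 = 9.7696 / l_2 = 9.7696 / 0.884 = 11.051584… → 11.052

11.052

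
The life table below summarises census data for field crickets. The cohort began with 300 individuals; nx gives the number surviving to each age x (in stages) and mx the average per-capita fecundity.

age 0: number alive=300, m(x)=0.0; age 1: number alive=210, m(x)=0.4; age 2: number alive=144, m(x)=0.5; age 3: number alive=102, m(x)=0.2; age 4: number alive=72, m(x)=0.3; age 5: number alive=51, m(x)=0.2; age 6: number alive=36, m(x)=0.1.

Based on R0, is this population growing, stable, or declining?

lx = nx/n0 = nx/300: 1, 0.7, 0.48, 0.34, 0.24, 0.17, 0.12
R0 = Σ lx·mx = 0 + 0.28 + 0.24 + 0.068 + 0.072 + 0.034 + 0.012 = 0.706
R0 < 1, so the population is declining.

declining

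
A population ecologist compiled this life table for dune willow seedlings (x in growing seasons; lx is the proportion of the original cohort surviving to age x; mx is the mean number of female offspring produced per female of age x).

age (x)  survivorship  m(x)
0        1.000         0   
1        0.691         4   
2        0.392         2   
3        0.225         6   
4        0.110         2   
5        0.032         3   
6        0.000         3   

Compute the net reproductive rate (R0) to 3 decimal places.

5.214

lx·mx by age: 0, 2.764, 0.784, 1.35, 0.22, 0.096, 0
R0 = Σ lx·mx = 5.214 → 5.214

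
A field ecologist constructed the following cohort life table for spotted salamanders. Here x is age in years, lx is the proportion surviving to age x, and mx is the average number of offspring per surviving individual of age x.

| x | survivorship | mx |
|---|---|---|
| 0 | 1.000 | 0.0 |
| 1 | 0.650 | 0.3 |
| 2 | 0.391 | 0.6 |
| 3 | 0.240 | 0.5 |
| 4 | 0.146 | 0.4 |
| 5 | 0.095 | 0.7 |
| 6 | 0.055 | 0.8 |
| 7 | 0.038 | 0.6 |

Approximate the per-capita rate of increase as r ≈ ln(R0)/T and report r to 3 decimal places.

R0 = Σ lx·mx = 0 + 0.195 + 0.2346 + 0.12 + 0.0584 + 0.0665 + 0.044 + 0.0228 = 0.7413
Σ x·lx·mx = 2.0139; T = 2.0139/0.7413 = 2.71671…
r ≈ ln(R0)/T = ln(0.7413)/2.71671… = -0.11019… → -0.110

-0.110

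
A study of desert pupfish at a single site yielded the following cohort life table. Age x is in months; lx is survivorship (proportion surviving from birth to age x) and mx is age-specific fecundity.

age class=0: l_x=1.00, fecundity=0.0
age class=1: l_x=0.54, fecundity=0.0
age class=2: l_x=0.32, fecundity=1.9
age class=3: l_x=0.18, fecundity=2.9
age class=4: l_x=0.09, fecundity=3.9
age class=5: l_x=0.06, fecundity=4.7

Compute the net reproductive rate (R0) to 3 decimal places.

1.763

lx·mx by age: 0, 0, 0.608, 0.522, 0.351, 0.282
R0 = Σ lx·mx = 1.763 → 1.763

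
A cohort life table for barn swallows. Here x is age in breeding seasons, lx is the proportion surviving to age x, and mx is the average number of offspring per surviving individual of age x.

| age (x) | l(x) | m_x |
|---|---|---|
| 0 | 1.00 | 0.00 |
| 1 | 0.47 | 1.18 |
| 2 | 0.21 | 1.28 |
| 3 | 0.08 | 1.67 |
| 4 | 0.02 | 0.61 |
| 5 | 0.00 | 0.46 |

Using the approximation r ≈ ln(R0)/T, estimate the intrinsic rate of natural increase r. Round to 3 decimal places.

R0 = Σ lx·mx = 0 + 0.5546 + 0.2688 + 0.1336 + 0.0122 + 0 = 0.9692
Σ x·lx·mx = 1.5418; T = 1.5418/0.9692 = 1.5908…
r ≈ ln(R0)/T = ln(0.9692)/1.5908… = -0.01967… → -0.020

-0.020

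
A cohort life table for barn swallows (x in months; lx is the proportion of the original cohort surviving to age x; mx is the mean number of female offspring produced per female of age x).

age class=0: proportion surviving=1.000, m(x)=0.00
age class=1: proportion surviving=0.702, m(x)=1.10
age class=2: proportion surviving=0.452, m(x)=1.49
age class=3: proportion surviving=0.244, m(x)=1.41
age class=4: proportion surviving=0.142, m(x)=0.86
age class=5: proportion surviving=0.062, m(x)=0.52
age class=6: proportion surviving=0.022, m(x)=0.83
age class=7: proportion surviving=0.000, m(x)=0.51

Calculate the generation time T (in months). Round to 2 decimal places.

1.99

lx·mx: 0, 0.7722, 0.67348, 0.34404, 0.12212, 0.03224, 0.01826, 0 → R0 = 1.96234
x·lx·mx: 0, 0.7722, 1.34696, 1.03212, 0.48848, 0.1612, 0.10956, 0 → Σ = 3.91052
T = 3.91052 / 1.96234 = 1.992784… → 1.99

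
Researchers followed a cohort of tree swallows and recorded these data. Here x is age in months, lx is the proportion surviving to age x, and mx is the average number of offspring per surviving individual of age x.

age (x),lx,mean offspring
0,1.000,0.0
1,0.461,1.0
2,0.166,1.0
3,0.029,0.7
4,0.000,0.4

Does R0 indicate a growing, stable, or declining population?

R0 = Σ lx·mx = 0 + 0.461 + 0.166 + 0.0203 + 0 = 0.6473
R0 < 1, so the population is declining.

declining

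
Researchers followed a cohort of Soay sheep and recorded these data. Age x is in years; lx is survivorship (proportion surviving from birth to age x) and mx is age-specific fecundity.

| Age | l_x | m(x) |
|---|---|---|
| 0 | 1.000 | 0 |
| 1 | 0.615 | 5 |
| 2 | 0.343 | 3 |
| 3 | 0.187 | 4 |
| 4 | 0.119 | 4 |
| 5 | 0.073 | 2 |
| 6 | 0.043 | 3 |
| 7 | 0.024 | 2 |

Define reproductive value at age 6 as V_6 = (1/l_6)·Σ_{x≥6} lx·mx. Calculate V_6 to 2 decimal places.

lx·mx for x ≥ 6: 0.129, 0.048 → sum = 0.177
V_6 = 0.177 / l_6 = 0.177 / 0.043 = 4.116279… → 4.12

4.12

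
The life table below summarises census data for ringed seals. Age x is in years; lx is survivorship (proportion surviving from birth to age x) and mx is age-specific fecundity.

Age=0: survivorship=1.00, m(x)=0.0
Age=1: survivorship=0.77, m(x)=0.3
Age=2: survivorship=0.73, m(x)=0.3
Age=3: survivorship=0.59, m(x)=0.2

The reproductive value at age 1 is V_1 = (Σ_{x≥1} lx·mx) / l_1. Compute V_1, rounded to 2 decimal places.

lx·mx for x ≥ 1: 0.231, 0.219, 0.118 → sum = 0.568
V_1 = 0.568 / l_1 = 0.568 / 0.77 = 0.737662… → 0.74

0.74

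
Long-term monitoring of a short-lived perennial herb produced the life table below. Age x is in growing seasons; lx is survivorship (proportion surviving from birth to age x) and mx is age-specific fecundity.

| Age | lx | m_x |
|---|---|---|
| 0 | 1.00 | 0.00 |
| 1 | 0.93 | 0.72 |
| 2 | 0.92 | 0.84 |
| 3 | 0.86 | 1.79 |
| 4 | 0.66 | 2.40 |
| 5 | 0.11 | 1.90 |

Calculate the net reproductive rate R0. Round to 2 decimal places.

4.77

lx·mx by age: 0, 0.6696, 0.7728, 1.5394, 1.584, 0.209
R0 = Σ lx·mx = 4.7748 → 4.77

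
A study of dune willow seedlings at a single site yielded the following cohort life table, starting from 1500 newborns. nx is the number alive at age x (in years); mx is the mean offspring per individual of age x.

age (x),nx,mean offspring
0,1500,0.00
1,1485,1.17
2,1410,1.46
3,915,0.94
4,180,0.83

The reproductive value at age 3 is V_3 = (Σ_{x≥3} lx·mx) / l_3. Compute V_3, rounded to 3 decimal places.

lx = nx/n0 = nx/1500: 1, 0.99, 0.94, 0.61, 0.12
lx·mx for x ≥ 3: 0.5734, 0.0996 → sum = 0.673
V_3 = 0.673 / l_3 = 0.673 / 0.61 = 1.103279… → 1.103

1.103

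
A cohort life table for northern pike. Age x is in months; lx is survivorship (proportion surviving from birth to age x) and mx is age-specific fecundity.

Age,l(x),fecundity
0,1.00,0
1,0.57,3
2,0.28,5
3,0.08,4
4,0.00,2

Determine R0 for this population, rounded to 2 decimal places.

3.43

lx·mx by age: 0, 1.71, 1.4, 0.32, 0
R0 = Σ lx·mx = 3.43 → 3.43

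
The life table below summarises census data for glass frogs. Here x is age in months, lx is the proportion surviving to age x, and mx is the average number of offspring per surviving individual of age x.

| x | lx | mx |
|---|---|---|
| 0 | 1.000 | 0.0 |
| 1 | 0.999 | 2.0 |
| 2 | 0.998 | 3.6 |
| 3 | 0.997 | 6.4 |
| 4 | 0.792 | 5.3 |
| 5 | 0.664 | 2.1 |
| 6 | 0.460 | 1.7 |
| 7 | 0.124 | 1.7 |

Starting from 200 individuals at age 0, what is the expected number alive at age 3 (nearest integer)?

Expected survivors = N0 · l_3 = 200 × 0.997 = 199.4 → 199

199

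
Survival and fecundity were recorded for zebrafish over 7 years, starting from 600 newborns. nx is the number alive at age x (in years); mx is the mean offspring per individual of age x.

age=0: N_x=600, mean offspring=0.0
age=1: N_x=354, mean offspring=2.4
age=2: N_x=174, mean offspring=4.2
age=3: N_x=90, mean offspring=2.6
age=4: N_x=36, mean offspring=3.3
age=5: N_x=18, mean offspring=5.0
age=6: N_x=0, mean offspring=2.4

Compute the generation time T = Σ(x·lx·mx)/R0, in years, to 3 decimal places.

lx = nx/n0 = nx/600: 1, 0.59, 0.29, 0.15, 0.06, 0.03, 0
lx·mx: 0, 1.416, 1.218, 0.39, 0.198, 0.15, 0 → R0 = 3.372
x·lx·mx: 0, 1.416, 2.436, 1.17, 0.792, 0.75, 0 → Σ = 6.564
T = 6.564 / 3.372 = 1.946619… → 1.947

1.947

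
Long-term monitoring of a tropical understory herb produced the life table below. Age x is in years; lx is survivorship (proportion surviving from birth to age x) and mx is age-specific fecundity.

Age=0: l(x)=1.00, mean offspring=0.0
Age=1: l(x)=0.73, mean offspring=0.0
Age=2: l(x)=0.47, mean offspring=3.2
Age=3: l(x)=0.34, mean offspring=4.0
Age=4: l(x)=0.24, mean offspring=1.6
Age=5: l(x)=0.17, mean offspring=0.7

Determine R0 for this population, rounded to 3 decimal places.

3.367

lx·mx by age: 0, 0, 1.504, 1.36, 0.384, 0.119
R0 = Σ lx·mx = 3.367 → 3.367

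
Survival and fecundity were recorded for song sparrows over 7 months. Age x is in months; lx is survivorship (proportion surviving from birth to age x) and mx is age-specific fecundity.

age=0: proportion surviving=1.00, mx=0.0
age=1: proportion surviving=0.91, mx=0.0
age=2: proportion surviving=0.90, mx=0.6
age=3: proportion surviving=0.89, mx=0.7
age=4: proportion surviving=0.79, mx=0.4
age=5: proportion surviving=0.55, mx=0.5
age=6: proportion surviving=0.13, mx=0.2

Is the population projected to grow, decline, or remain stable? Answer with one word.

R0 = Σ lx·mx = 0 + 0 + 0.54 + 0.623 + 0.316 + 0.275 + 0.026 = 1.78
R0 > 1, so the population is growing.

growing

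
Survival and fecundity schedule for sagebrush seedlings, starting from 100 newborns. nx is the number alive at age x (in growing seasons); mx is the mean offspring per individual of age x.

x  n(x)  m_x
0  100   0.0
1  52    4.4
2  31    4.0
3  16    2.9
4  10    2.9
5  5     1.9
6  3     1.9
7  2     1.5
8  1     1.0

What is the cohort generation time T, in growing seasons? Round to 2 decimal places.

lx = nx/n0 = nx/100: 1, 0.52, 0.31, 0.16, 0.1, 0.05, 0.03, 0.02, 0.01
lx·mx: 0, 2.288, 1.24, 0.464, 0.29, 0.095, 0.057, 0.03, 0.01 → R0 = 4.474
x·lx·mx: 0, 2.288, 2.48, 1.392, 1.16, 0.475, 0.342, 0.21, 0.08 → Σ = 8.427
T = 8.427 / 4.474 = 1.883549… → 1.88

1.88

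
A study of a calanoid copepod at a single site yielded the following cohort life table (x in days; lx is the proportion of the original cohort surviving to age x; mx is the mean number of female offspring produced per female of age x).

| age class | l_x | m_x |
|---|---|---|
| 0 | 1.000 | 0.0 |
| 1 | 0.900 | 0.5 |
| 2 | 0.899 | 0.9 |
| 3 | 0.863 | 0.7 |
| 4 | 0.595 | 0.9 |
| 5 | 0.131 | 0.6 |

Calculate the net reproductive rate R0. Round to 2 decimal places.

2.48

lx·mx by age: 0, 0.45, 0.8091, 0.6041, 0.5355, 0.0786
R0 = Σ lx·mx = 2.4773 → 2.48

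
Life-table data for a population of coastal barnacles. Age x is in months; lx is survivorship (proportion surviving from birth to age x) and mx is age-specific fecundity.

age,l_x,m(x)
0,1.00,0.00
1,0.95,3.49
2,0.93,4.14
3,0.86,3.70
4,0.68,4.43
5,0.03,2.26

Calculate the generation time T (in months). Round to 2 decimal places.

lx·mx: 0, 3.3155, 3.8502, 3.182, 3.0124, 0.0678 → R0 = 13.4279
x·lx·mx: 0, 3.3155, 7.7004, 9.546, 12.0496, 0.339 → Σ = 32.9505
T = 32.9505 / 13.4279 = 2.453883… → 2.45

2.45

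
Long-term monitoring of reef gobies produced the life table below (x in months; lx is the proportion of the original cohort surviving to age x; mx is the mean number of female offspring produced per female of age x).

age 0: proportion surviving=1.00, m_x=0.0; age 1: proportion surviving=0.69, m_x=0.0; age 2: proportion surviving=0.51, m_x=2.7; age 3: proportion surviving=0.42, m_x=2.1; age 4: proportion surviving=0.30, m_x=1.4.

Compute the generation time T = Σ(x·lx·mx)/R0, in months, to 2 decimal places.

2.64

lx·mx: 0, 0, 1.377, 0.882, 0.42 → R0 = 2.679
x·lx·mx: 0, 0, 2.754, 2.646, 1.68 → Σ = 7.08
T = 7.08 / 2.679 = 2.642777… → 2.64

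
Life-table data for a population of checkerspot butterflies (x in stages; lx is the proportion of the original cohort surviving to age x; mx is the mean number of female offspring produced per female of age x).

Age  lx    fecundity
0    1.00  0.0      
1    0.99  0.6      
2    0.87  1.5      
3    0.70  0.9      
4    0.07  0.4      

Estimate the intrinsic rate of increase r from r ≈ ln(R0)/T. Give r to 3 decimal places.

R0 = Σ lx·mx = 0 + 0.594 + 1.305 + 0.63 + 0.028 = 2.557
Σ x·lx·mx = 5.206; T = 5.206/2.557 = 2.03598…
r ≈ ln(R0)/T = ln(2.557)/2.03598… = 0.46112… → 0.461

0.461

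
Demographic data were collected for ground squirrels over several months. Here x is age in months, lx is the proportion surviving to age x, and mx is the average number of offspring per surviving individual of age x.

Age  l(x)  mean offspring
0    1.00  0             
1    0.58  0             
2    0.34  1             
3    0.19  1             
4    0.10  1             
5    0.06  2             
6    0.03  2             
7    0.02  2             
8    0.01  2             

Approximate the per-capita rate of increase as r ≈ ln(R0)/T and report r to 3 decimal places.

R0 = Σ lx·mx = 0 + 0 + 0.34 + 0.19 + 0.1 + 0.12 + 0.06 + 0.04 + 0.02 = 0.87
Σ x·lx·mx = 3.05; T = 3.05/0.87 = 3.50575…
r ≈ ln(R0)/T = ln(0.87)/3.50575… = -0.03972… → -0.040

-0.040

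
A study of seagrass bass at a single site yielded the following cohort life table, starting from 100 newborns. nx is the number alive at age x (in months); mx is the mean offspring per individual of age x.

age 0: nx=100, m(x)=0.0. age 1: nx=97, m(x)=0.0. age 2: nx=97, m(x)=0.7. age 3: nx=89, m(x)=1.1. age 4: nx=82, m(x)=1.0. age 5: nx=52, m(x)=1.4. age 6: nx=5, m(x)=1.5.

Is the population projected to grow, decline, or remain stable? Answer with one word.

growing

lx = nx/n0 = nx/100: 1, 0.97, 0.97, 0.89, 0.82, 0.52, 0.05
R0 = Σ lx·mx = 0 + 0 + 0.679 + 0.979 + 0.82 + 0.728 + 0.075 = 3.281
R0 > 1, so the population is growing.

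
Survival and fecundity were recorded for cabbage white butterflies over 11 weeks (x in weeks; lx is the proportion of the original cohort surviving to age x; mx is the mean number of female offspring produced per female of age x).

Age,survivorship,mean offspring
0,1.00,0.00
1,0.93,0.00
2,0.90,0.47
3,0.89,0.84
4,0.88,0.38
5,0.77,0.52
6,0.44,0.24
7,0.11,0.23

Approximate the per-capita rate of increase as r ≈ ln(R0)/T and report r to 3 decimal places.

0.200

R0 = Σ lx·mx = 0 + 0 + 0.423 + 0.7476 + 0.3344 + 0.4004 + 0.1056 + 0.0253 = 2.0363
Σ x·lx·mx = 7.2391; T = 7.2391/2.0363 = 3.55503…
r ≈ ln(R0)/T = ln(2.0363)/3.55503… = 0.20004… → 0.200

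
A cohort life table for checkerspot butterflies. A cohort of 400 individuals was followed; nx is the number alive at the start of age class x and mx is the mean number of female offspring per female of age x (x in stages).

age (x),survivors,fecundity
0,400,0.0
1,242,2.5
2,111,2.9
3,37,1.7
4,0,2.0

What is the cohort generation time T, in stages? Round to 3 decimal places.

1.452

lx = nx/n0 = nx/400: 1, 0.605, 0.2775, 0.0925, 0
lx·mx: 0, 1.5125, 0.80475, 0.15725, 0 → R0 = 2.4745
x·lx·mx: 0, 1.5125, 1.6095, 0.47175, 0 → Σ = 3.59375
T = 3.59375 / 2.4745 = 1.452314… → 1.452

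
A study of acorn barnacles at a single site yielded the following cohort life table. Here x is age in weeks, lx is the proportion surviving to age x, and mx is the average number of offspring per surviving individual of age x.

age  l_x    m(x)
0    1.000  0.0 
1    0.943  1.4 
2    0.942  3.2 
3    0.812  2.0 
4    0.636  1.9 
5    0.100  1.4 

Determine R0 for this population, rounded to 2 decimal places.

7.31

lx·mx by age: 0, 1.3202, 3.0144, 1.624, 1.2084, 0.14
R0 = Σ lx·mx = 7.307 → 7.31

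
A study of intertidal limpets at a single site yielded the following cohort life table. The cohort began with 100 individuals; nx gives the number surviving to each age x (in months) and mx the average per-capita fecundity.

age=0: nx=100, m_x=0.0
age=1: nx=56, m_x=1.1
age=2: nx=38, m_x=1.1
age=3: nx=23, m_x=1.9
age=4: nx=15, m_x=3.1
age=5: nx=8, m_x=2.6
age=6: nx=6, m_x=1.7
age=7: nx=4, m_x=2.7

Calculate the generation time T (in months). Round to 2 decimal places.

lx = nx/n0 = nx/100: 1, 0.56, 0.38, 0.23, 0.15, 0.08, 0.06, 0.04
lx·mx: 0, 0.616, 0.418, 0.437, 0.465, 0.208, 0.102, 0.108 → R0 = 2.354
x·lx·mx: 0, 0.616, 0.836, 1.311, 1.86, 1.04, 0.612, 0.756 → Σ = 7.031
T = 7.031 / 2.354 = 2.986831… → 2.99

2.99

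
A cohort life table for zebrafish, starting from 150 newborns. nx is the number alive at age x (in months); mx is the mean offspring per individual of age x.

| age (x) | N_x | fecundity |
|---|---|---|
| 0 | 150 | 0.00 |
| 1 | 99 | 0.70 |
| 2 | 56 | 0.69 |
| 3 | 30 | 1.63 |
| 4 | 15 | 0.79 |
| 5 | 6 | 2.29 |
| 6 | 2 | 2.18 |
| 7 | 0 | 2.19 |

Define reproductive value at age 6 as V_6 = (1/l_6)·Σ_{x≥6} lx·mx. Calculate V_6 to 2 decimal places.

2.18

lx = nx/n0 = nx/150: 1, 0.66, 0.37333…, 0.2, 0.1, 0.04, 0.01333…, 0
lx·mx for x ≥ 6: 0.029067…, 0 → sum = 0.029067…
V_6 = 0.029067… / l_6 = 0.029067… / 0.013333… = 2.18… → 2.18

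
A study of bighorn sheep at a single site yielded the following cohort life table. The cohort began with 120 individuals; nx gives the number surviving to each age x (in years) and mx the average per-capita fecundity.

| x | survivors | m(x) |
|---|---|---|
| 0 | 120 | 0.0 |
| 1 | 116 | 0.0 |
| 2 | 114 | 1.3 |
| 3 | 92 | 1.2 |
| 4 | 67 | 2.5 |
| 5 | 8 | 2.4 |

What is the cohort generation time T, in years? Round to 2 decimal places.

3.13

lx = nx/n0 = nx/120: 1, 0.96667…, 0.95, 0.76667…, 0.55833…, 0.06667…
lx·mx: 0, 0, 1.235, 0.92…, 1.395833…, 0.16… → R0 = 3.710833…
x·lx·mx: 0, 0, 2.47, 2.76…, 5.583333…, 0.8… → Σ = 11.613333…
T = 11.613333… / 3.710833… = 3.129576… → 3.13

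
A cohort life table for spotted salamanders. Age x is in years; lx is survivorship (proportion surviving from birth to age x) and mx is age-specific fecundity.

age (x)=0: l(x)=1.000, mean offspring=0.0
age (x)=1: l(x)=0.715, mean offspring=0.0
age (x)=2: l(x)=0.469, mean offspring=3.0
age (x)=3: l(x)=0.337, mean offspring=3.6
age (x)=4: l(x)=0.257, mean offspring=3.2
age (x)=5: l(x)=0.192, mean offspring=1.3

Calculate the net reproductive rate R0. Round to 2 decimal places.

3.69

lx·mx by age: 0, 0, 1.407, 1.2132, 0.8224, 0.2496
R0 = Σ lx·mx = 3.6922 → 3.69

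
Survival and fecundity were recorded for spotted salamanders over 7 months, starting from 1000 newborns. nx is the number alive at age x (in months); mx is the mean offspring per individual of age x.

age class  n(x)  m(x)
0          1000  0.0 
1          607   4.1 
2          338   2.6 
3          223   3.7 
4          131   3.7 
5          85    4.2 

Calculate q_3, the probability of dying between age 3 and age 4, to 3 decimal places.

0.413

lx = nx/n0 = nx/1000: 1, 0.607, 0.338, 0.223, 0.131, 0.085
q_3 = (l_3 − l_4) / l_3 = (0.223 − 0.131) / 0.223
     = 0.092 / 0.223 = 0.412556… → 0.413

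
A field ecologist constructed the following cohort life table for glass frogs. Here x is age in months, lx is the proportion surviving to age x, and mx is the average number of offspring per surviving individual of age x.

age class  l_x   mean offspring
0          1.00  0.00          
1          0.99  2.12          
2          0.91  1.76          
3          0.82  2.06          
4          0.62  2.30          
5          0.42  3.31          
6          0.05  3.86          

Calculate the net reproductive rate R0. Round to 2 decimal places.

lx·mx by age: 0, 2.0988, 1.6016, 1.6892, 1.426, 1.3902, 0.193
R0 = Σ lx·mx = 8.3988 → 8.40

8.40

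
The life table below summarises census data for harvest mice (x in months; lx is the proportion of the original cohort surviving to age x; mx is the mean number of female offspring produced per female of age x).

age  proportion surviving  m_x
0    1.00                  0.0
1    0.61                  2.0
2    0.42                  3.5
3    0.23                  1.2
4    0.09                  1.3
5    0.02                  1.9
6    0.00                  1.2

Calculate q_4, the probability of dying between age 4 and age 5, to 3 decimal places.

0.778

q_4 = (l_4 − l_5) / l_4 = (0.09 − 0.02) / 0.09
     = 0.07 / 0.09 = 0.777778… → 0.778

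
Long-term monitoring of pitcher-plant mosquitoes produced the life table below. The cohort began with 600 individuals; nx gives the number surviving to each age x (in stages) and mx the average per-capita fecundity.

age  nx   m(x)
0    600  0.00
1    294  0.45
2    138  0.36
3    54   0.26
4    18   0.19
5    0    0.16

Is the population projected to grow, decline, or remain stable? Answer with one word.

declining

lx = nx/n0 = nx/600: 1, 0.49, 0.23, 0.09, 0.03, 0
R0 = Σ lx·mx = 0 + 0.2205 + 0.0828 + 0.0234 + 0.0057 + 0 = 0.3324
R0 < 1, so the population is declining.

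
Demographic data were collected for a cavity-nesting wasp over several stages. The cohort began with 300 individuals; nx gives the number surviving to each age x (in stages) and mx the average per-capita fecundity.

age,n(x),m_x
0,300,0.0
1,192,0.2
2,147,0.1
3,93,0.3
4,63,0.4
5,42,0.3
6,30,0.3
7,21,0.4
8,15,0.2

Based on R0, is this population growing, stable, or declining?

declining

lx = nx/n0 = nx/300: 1, 0.64, 0.49, 0.31, 0.21, 0.14, 0.1, 0.07, 0.05
R0 = Σ lx·mx = 0 + 0.128 + 0.049 + 0.093 + 0.084 + 0.042 + 0.03 + 0.028 + 0.01 = 0.464
R0 < 1, so the population is declining.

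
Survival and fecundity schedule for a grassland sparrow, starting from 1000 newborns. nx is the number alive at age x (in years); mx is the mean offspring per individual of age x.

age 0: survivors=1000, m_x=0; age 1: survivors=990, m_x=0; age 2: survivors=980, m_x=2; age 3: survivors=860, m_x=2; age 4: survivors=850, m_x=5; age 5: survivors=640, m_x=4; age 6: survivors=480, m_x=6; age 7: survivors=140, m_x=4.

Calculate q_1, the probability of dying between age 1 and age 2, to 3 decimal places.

0.010

lx = nx/n0 = nx/1000: 1, 0.99, 0.98, 0.86, 0.85, 0.64, 0.48, 0.14
q_1 = (l_1 − l_2) / l_1 = (0.99 − 0.98) / 0.99
     = 0.01 / 0.99 = 0.010101… → 0.010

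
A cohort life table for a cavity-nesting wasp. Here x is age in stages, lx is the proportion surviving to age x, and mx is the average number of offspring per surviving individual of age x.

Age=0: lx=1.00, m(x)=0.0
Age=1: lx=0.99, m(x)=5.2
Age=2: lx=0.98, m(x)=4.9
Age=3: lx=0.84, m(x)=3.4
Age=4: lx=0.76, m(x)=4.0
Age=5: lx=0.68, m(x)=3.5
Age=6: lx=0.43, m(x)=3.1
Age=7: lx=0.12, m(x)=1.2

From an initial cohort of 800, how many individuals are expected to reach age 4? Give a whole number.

608

Expected survivors = N0 · l_4 = 800 × 0.76 = 608 → 608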